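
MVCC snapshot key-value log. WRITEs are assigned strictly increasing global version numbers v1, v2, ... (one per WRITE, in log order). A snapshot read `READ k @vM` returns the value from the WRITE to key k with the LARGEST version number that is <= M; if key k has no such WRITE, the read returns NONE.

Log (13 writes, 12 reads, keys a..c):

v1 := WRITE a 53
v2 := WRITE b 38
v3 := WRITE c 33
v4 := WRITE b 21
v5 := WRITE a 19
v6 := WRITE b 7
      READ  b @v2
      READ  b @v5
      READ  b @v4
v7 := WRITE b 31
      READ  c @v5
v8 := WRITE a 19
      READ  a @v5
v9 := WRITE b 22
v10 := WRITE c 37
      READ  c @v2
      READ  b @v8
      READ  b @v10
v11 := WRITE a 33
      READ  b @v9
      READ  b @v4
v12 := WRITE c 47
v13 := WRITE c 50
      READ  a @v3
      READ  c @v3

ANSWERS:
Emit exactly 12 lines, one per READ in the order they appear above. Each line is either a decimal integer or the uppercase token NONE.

v1: WRITE a=53  (a history now [(1, 53)])
v2: WRITE b=38  (b history now [(2, 38)])
v3: WRITE c=33  (c history now [(3, 33)])
v4: WRITE b=21  (b history now [(2, 38), (4, 21)])
v5: WRITE a=19  (a history now [(1, 53), (5, 19)])
v6: WRITE b=7  (b history now [(2, 38), (4, 21), (6, 7)])
READ b @v2: history=[(2, 38), (4, 21), (6, 7)] -> pick v2 -> 38
READ b @v5: history=[(2, 38), (4, 21), (6, 7)] -> pick v4 -> 21
READ b @v4: history=[(2, 38), (4, 21), (6, 7)] -> pick v4 -> 21
v7: WRITE b=31  (b history now [(2, 38), (4, 21), (6, 7), (7, 31)])
READ c @v5: history=[(3, 33)] -> pick v3 -> 33
v8: WRITE a=19  (a history now [(1, 53), (5, 19), (8, 19)])
READ a @v5: history=[(1, 53), (5, 19), (8, 19)] -> pick v5 -> 19
v9: WRITE b=22  (b history now [(2, 38), (4, 21), (6, 7), (7, 31), (9, 22)])
v10: WRITE c=37  (c history now [(3, 33), (10, 37)])
READ c @v2: history=[(3, 33), (10, 37)] -> no version <= 2 -> NONE
READ b @v8: history=[(2, 38), (4, 21), (6, 7), (7, 31), (9, 22)] -> pick v7 -> 31
READ b @v10: history=[(2, 38), (4, 21), (6, 7), (7, 31), (9, 22)] -> pick v9 -> 22
v11: WRITE a=33  (a history now [(1, 53), (5, 19), (8, 19), (11, 33)])
READ b @v9: history=[(2, 38), (4, 21), (6, 7), (7, 31), (9, 22)] -> pick v9 -> 22
READ b @v4: history=[(2, 38), (4, 21), (6, 7), (7, 31), (9, 22)] -> pick v4 -> 21
v12: WRITE c=47  (c history now [(3, 33), (10, 37), (12, 47)])
v13: WRITE c=50  (c history now [(3, 33), (10, 37), (12, 47), (13, 50)])
READ a @v3: history=[(1, 53), (5, 19), (8, 19), (11, 33)] -> pick v1 -> 53
READ c @v3: history=[(3, 33), (10, 37), (12, 47), (13, 50)] -> pick v3 -> 33

Answer: 38
21
21
33
19
NONE
31
22
22
21
53
33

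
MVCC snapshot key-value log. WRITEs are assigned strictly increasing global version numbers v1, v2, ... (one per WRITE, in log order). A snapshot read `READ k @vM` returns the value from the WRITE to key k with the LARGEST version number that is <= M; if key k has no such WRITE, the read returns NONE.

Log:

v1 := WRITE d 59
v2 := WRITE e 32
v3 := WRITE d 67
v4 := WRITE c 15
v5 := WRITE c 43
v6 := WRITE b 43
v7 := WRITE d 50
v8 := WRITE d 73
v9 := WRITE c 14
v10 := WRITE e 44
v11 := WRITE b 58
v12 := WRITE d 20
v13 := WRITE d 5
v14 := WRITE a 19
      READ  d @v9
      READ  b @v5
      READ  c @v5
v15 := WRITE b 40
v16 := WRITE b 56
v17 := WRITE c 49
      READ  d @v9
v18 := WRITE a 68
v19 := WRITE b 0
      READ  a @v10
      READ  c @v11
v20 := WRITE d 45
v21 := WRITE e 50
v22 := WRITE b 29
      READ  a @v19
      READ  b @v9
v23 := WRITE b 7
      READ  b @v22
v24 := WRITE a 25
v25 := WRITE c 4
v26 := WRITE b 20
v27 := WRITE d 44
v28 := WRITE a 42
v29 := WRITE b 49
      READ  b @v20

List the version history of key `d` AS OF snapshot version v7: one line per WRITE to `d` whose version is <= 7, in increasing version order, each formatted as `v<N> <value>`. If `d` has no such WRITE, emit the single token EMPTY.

Scan writes for key=d with version <= 7:
  v1 WRITE d 59 -> keep
  v2 WRITE e 32 -> skip
  v3 WRITE d 67 -> keep
  v4 WRITE c 15 -> skip
  v5 WRITE c 43 -> skip
  v6 WRITE b 43 -> skip
  v7 WRITE d 50 -> keep
  v8 WRITE d 73 -> drop (> snap)
  v9 WRITE c 14 -> skip
  v10 WRITE e 44 -> skip
  v11 WRITE b 58 -> skip
  v12 WRITE d 20 -> drop (> snap)
  v13 WRITE d 5 -> drop (> snap)
  v14 WRITE a 19 -> skip
  v15 WRITE b 40 -> skip
  v16 WRITE b 56 -> skip
  v17 WRITE c 49 -> skip
  v18 WRITE a 68 -> skip
  v19 WRITE b 0 -> skip
  v20 WRITE d 45 -> drop (> snap)
  v21 WRITE e 50 -> skip
  v22 WRITE b 29 -> skip
  v23 WRITE b 7 -> skip
  v24 WRITE a 25 -> skip
  v25 WRITE c 4 -> skip
  v26 WRITE b 20 -> skip
  v27 WRITE d 44 -> drop (> snap)
  v28 WRITE a 42 -> skip
  v29 WRITE b 49 -> skip
Collected: [(1, 59), (3, 67), (7, 50)]

Answer: v1 59
v3 67
v7 50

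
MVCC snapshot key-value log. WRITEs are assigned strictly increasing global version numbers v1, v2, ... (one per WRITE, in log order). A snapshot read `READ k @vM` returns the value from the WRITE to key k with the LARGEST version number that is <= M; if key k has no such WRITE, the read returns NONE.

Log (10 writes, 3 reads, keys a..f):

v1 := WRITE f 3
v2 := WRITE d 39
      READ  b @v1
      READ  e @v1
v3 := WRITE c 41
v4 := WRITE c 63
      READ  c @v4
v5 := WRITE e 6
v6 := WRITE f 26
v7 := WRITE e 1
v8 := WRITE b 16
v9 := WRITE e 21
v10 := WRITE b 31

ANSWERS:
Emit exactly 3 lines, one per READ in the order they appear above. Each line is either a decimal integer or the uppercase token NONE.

v1: WRITE f=3  (f history now [(1, 3)])
v2: WRITE d=39  (d history now [(2, 39)])
READ b @v1: history=[] -> no version <= 1 -> NONE
READ e @v1: history=[] -> no version <= 1 -> NONE
v3: WRITE c=41  (c history now [(3, 41)])
v4: WRITE c=63  (c history now [(3, 41), (4, 63)])
READ c @v4: history=[(3, 41), (4, 63)] -> pick v4 -> 63
v5: WRITE e=6  (e history now [(5, 6)])
v6: WRITE f=26  (f history now [(1, 3), (6, 26)])
v7: WRITE e=1  (e history now [(5, 6), (7, 1)])
v8: WRITE b=16  (b history now [(8, 16)])
v9: WRITE e=21  (e history now [(5, 6), (7, 1), (9, 21)])
v10: WRITE b=31  (b history now [(8, 16), (10, 31)])

Answer: NONE
NONE
63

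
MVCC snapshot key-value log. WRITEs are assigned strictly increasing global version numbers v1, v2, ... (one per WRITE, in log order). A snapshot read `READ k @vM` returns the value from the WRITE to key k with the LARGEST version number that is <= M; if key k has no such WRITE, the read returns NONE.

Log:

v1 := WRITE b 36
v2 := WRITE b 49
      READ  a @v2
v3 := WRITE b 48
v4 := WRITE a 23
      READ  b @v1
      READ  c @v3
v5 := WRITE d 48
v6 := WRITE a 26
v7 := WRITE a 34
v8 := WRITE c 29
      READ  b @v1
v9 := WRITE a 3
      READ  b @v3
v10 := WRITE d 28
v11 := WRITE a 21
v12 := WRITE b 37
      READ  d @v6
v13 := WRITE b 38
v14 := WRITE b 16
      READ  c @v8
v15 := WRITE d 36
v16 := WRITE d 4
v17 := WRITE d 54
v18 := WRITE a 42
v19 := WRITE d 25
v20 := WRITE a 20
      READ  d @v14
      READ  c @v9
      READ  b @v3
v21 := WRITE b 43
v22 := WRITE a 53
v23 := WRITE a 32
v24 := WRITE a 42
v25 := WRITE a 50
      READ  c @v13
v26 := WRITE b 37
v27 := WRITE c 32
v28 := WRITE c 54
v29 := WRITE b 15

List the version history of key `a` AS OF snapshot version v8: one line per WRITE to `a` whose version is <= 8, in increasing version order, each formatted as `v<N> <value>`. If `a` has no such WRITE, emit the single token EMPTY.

Scan writes for key=a with version <= 8:
  v1 WRITE b 36 -> skip
  v2 WRITE b 49 -> skip
  v3 WRITE b 48 -> skip
  v4 WRITE a 23 -> keep
  v5 WRITE d 48 -> skip
  v6 WRITE a 26 -> keep
  v7 WRITE a 34 -> keep
  v8 WRITE c 29 -> skip
  v9 WRITE a 3 -> drop (> snap)
  v10 WRITE d 28 -> skip
  v11 WRITE a 21 -> drop (> snap)
  v12 WRITE b 37 -> skip
  v13 WRITE b 38 -> skip
  v14 WRITE b 16 -> skip
  v15 WRITE d 36 -> skip
  v16 WRITE d 4 -> skip
  v17 WRITE d 54 -> skip
  v18 WRITE a 42 -> drop (> snap)
  v19 WRITE d 25 -> skip
  v20 WRITE a 20 -> drop (> snap)
  v21 WRITE b 43 -> skip
  v22 WRITE a 53 -> drop (> snap)
  v23 WRITE a 32 -> drop (> snap)
  v24 WRITE a 42 -> drop (> snap)
  v25 WRITE a 50 -> drop (> snap)
  v26 WRITE b 37 -> skip
  v27 WRITE c 32 -> skip
  v28 WRITE c 54 -> skip
  v29 WRITE b 15 -> skip
Collected: [(4, 23), (6, 26), (7, 34)]

Answer: v4 23
v6 26
v7 34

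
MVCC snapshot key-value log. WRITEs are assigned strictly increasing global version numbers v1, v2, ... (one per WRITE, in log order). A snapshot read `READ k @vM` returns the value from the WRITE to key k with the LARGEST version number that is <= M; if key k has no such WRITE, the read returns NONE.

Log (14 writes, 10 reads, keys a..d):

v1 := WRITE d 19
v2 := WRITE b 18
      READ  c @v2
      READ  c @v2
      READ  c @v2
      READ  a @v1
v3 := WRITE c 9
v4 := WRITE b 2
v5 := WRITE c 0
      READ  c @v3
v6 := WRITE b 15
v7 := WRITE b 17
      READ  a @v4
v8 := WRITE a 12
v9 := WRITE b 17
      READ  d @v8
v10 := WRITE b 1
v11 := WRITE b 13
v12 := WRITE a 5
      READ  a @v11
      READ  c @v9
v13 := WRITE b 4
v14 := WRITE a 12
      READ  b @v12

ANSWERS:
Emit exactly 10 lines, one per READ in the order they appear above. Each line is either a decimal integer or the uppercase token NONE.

v1: WRITE d=19  (d history now [(1, 19)])
v2: WRITE b=18  (b history now [(2, 18)])
READ c @v2: history=[] -> no version <= 2 -> NONE
READ c @v2: history=[] -> no version <= 2 -> NONE
READ c @v2: history=[] -> no version <= 2 -> NONE
READ a @v1: history=[] -> no version <= 1 -> NONE
v3: WRITE c=9  (c history now [(3, 9)])
v4: WRITE b=2  (b history now [(2, 18), (4, 2)])
v5: WRITE c=0  (c history now [(3, 9), (5, 0)])
READ c @v3: history=[(3, 9), (5, 0)] -> pick v3 -> 9
v6: WRITE b=15  (b history now [(2, 18), (4, 2), (6, 15)])
v7: WRITE b=17  (b history now [(2, 18), (4, 2), (6, 15), (7, 17)])
READ a @v4: history=[] -> no version <= 4 -> NONE
v8: WRITE a=12  (a history now [(8, 12)])
v9: WRITE b=17  (b history now [(2, 18), (4, 2), (6, 15), (7, 17), (9, 17)])
READ d @v8: history=[(1, 19)] -> pick v1 -> 19
v10: WRITE b=1  (b history now [(2, 18), (4, 2), (6, 15), (7, 17), (9, 17), (10, 1)])
v11: WRITE b=13  (b history now [(2, 18), (4, 2), (6, 15), (7, 17), (9, 17), (10, 1), (11, 13)])
v12: WRITE a=5  (a history now [(8, 12), (12, 5)])
READ a @v11: history=[(8, 12), (12, 5)] -> pick v8 -> 12
READ c @v9: history=[(3, 9), (5, 0)] -> pick v5 -> 0
v13: WRITE b=4  (b history now [(2, 18), (4, 2), (6, 15), (7, 17), (9, 17), (10, 1), (11, 13), (13, 4)])
v14: WRITE a=12  (a history now [(8, 12), (12, 5), (14, 12)])
READ b @v12: history=[(2, 18), (4, 2), (6, 15), (7, 17), (9, 17), (10, 1), (11, 13), (13, 4)] -> pick v11 -> 13

Answer: NONE
NONE
NONE
NONE
9
NONE
19
12
0
13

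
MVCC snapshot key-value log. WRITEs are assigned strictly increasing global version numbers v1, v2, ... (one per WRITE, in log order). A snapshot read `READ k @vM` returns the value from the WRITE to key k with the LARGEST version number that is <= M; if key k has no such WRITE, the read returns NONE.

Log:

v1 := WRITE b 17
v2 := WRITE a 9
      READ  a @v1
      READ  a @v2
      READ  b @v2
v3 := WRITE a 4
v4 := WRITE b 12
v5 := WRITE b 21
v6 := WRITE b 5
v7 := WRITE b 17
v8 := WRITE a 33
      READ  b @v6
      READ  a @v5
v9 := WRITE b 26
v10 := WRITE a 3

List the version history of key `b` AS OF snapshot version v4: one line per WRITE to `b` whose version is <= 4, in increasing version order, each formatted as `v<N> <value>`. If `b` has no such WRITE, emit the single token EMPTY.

Scan writes for key=b with version <= 4:
  v1 WRITE b 17 -> keep
  v2 WRITE a 9 -> skip
  v3 WRITE a 4 -> skip
  v4 WRITE b 12 -> keep
  v5 WRITE b 21 -> drop (> snap)
  v6 WRITE b 5 -> drop (> snap)
  v7 WRITE b 17 -> drop (> snap)
  v8 WRITE a 33 -> skip
  v9 WRITE b 26 -> drop (> snap)
  v10 WRITE a 3 -> skip
Collected: [(1, 17), (4, 12)]

Answer: v1 17
v4 12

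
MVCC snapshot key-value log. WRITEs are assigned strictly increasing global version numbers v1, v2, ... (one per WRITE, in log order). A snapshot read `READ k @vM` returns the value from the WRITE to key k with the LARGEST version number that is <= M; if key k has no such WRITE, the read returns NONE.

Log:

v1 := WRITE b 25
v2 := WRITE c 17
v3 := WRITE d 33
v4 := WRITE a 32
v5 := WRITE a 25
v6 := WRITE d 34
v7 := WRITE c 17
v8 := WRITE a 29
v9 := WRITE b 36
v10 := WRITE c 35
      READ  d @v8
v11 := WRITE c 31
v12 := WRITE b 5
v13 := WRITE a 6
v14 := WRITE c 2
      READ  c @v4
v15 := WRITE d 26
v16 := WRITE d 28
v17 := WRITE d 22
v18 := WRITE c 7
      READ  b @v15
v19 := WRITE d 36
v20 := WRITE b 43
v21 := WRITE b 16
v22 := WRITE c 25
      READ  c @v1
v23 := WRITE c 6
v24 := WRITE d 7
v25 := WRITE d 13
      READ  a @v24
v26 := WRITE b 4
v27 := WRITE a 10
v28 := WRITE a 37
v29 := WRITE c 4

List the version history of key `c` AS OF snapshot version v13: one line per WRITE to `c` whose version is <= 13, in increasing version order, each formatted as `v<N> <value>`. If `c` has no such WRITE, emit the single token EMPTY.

Scan writes for key=c with version <= 13:
  v1 WRITE b 25 -> skip
  v2 WRITE c 17 -> keep
  v3 WRITE d 33 -> skip
  v4 WRITE a 32 -> skip
  v5 WRITE a 25 -> skip
  v6 WRITE d 34 -> skip
  v7 WRITE c 17 -> keep
  v8 WRITE a 29 -> skip
  v9 WRITE b 36 -> skip
  v10 WRITE c 35 -> keep
  v11 WRITE c 31 -> keep
  v12 WRITE b 5 -> skip
  v13 WRITE a 6 -> skip
  v14 WRITE c 2 -> drop (> snap)
  v15 WRITE d 26 -> skip
  v16 WRITE d 28 -> skip
  v17 WRITE d 22 -> skip
  v18 WRITE c 7 -> drop (> snap)
  v19 WRITE d 36 -> skip
  v20 WRITE b 43 -> skip
  v21 WRITE b 16 -> skip
  v22 WRITE c 25 -> drop (> snap)
  v23 WRITE c 6 -> drop (> snap)
  v24 WRITE d 7 -> skip
  v25 WRITE d 13 -> skip
  v26 WRITE b 4 -> skip
  v27 WRITE a 10 -> skip
  v28 WRITE a 37 -> skip
  v29 WRITE c 4 -> drop (> snap)
Collected: [(2, 17), (7, 17), (10, 35), (11, 31)]

Answer: v2 17
v7 17
v10 35
v11 31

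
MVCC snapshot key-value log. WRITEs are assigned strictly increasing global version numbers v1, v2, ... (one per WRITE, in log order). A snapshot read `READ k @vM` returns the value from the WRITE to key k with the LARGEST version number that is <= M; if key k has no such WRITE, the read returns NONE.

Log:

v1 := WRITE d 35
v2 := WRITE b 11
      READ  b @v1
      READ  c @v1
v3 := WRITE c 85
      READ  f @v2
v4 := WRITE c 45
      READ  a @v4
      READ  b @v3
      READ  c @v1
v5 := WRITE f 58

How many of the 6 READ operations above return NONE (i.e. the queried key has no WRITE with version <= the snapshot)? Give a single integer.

v1: WRITE d=35  (d history now [(1, 35)])
v2: WRITE b=11  (b history now [(2, 11)])
READ b @v1: history=[(2, 11)] -> no version <= 1 -> NONE
READ c @v1: history=[] -> no version <= 1 -> NONE
v3: WRITE c=85  (c history now [(3, 85)])
READ f @v2: history=[] -> no version <= 2 -> NONE
v4: WRITE c=45  (c history now [(3, 85), (4, 45)])
READ a @v4: history=[] -> no version <= 4 -> NONE
READ b @v3: history=[(2, 11)] -> pick v2 -> 11
READ c @v1: history=[(3, 85), (4, 45)] -> no version <= 1 -> NONE
v5: WRITE f=58  (f history now [(5, 58)])
Read results in order: ['NONE', 'NONE', 'NONE', 'NONE', '11', 'NONE']
NONE count = 5

Answer: 5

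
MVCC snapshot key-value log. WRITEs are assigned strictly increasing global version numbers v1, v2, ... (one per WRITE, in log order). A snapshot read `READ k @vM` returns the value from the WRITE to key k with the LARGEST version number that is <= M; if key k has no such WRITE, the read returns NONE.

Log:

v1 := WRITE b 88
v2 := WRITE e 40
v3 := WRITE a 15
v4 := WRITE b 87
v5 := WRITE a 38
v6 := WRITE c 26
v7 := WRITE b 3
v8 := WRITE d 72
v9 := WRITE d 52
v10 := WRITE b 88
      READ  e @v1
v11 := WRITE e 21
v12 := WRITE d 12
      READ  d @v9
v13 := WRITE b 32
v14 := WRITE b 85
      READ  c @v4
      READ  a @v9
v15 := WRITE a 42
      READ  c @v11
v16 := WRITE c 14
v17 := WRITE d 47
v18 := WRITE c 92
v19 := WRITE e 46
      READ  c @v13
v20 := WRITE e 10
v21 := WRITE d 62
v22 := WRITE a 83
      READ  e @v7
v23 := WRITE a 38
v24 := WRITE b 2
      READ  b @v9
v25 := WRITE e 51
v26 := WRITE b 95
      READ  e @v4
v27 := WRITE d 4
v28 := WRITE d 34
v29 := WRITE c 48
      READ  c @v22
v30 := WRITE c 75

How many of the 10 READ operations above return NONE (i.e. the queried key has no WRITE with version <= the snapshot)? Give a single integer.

Answer: 2

Derivation:
v1: WRITE b=88  (b history now [(1, 88)])
v2: WRITE e=40  (e history now [(2, 40)])
v3: WRITE a=15  (a history now [(3, 15)])
v4: WRITE b=87  (b history now [(1, 88), (4, 87)])
v5: WRITE a=38  (a history now [(3, 15), (5, 38)])
v6: WRITE c=26  (c history now [(6, 26)])
v7: WRITE b=3  (b history now [(1, 88), (4, 87), (7, 3)])
v8: WRITE d=72  (d history now [(8, 72)])
v9: WRITE d=52  (d history now [(8, 72), (9, 52)])
v10: WRITE b=88  (b history now [(1, 88), (4, 87), (7, 3), (10, 88)])
READ e @v1: history=[(2, 40)] -> no version <= 1 -> NONE
v11: WRITE e=21  (e history now [(2, 40), (11, 21)])
v12: WRITE d=12  (d history now [(8, 72), (9, 52), (12, 12)])
READ d @v9: history=[(8, 72), (9, 52), (12, 12)] -> pick v9 -> 52
v13: WRITE b=32  (b history now [(1, 88), (4, 87), (7, 3), (10, 88), (13, 32)])
v14: WRITE b=85  (b history now [(1, 88), (4, 87), (7, 3), (10, 88), (13, 32), (14, 85)])
READ c @v4: history=[(6, 26)] -> no version <= 4 -> NONE
READ a @v9: history=[(3, 15), (5, 38)] -> pick v5 -> 38
v15: WRITE a=42  (a history now [(3, 15), (5, 38), (15, 42)])
READ c @v11: history=[(6, 26)] -> pick v6 -> 26
v16: WRITE c=14  (c history now [(6, 26), (16, 14)])
v17: WRITE d=47  (d history now [(8, 72), (9, 52), (12, 12), (17, 47)])
v18: WRITE c=92  (c history now [(6, 26), (16, 14), (18, 92)])
v19: WRITE e=46  (e history now [(2, 40), (11, 21), (19, 46)])
READ c @v13: history=[(6, 26), (16, 14), (18, 92)] -> pick v6 -> 26
v20: WRITE e=10  (e history now [(2, 40), (11, 21), (19, 46), (20, 10)])
v21: WRITE d=62  (d history now [(8, 72), (9, 52), (12, 12), (17, 47), (21, 62)])
v22: WRITE a=83  (a history now [(3, 15), (5, 38), (15, 42), (22, 83)])
READ e @v7: history=[(2, 40), (11, 21), (19, 46), (20, 10)] -> pick v2 -> 40
v23: WRITE a=38  (a history now [(3, 15), (5, 38), (15, 42), (22, 83), (23, 38)])
v24: WRITE b=2  (b history now [(1, 88), (4, 87), (7, 3), (10, 88), (13, 32), (14, 85), (24, 2)])
READ b @v9: history=[(1, 88), (4, 87), (7, 3), (10, 88), (13, 32), (14, 85), (24, 2)] -> pick v7 -> 3
v25: WRITE e=51  (e history now [(2, 40), (11, 21), (19, 46), (20, 10), (25, 51)])
v26: WRITE b=95  (b history now [(1, 88), (4, 87), (7, 3), (10, 88), (13, 32), (14, 85), (24, 2), (26, 95)])
READ e @v4: history=[(2, 40), (11, 21), (19, 46), (20, 10), (25, 51)] -> pick v2 -> 40
v27: WRITE d=4  (d history now [(8, 72), (9, 52), (12, 12), (17, 47), (21, 62), (27, 4)])
v28: WRITE d=34  (d history now [(8, 72), (9, 52), (12, 12), (17, 47), (21, 62), (27, 4), (28, 34)])
v29: WRITE c=48  (c history now [(6, 26), (16, 14), (18, 92), (29, 48)])
READ c @v22: history=[(6, 26), (16, 14), (18, 92), (29, 48)] -> pick v18 -> 92
v30: WRITE c=75  (c history now [(6, 26), (16, 14), (18, 92), (29, 48), (30, 75)])
Read results in order: ['NONE', '52', 'NONE', '38', '26', '26', '40', '3', '40', '92']
NONE count = 2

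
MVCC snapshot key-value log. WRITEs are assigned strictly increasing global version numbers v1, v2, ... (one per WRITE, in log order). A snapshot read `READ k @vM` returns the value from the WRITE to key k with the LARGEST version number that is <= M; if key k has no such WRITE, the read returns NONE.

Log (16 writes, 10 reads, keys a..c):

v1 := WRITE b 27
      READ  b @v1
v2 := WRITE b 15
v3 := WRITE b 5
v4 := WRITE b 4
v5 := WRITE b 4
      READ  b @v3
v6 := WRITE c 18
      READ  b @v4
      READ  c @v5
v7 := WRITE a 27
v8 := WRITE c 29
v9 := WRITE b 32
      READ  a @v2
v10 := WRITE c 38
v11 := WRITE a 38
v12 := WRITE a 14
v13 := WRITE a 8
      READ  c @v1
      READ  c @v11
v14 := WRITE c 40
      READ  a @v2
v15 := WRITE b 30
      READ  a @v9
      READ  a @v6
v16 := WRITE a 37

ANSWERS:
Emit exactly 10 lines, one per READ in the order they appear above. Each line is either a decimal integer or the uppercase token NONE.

v1: WRITE b=27  (b history now [(1, 27)])
READ b @v1: history=[(1, 27)] -> pick v1 -> 27
v2: WRITE b=15  (b history now [(1, 27), (2, 15)])
v3: WRITE b=5  (b history now [(1, 27), (2, 15), (3, 5)])
v4: WRITE b=4  (b history now [(1, 27), (2, 15), (3, 5), (4, 4)])
v5: WRITE b=4  (b history now [(1, 27), (2, 15), (3, 5), (4, 4), (5, 4)])
READ b @v3: history=[(1, 27), (2, 15), (3, 5), (4, 4), (5, 4)] -> pick v3 -> 5
v6: WRITE c=18  (c history now [(6, 18)])
READ b @v4: history=[(1, 27), (2, 15), (3, 5), (4, 4), (5, 4)] -> pick v4 -> 4
READ c @v5: history=[(6, 18)] -> no version <= 5 -> NONE
v7: WRITE a=27  (a history now [(7, 27)])
v8: WRITE c=29  (c history now [(6, 18), (8, 29)])
v9: WRITE b=32  (b history now [(1, 27), (2, 15), (3, 5), (4, 4), (5, 4), (9, 32)])
READ a @v2: history=[(7, 27)] -> no version <= 2 -> NONE
v10: WRITE c=38  (c history now [(6, 18), (8, 29), (10, 38)])
v11: WRITE a=38  (a history now [(7, 27), (11, 38)])
v12: WRITE a=14  (a history now [(7, 27), (11, 38), (12, 14)])
v13: WRITE a=8  (a history now [(7, 27), (11, 38), (12, 14), (13, 8)])
READ c @v1: history=[(6, 18), (8, 29), (10, 38)] -> no version <= 1 -> NONE
READ c @v11: history=[(6, 18), (8, 29), (10, 38)] -> pick v10 -> 38
v14: WRITE c=40  (c history now [(6, 18), (8, 29), (10, 38), (14, 40)])
READ a @v2: history=[(7, 27), (11, 38), (12, 14), (13, 8)] -> no version <= 2 -> NONE
v15: WRITE b=30  (b history now [(1, 27), (2, 15), (3, 5), (4, 4), (5, 4), (9, 32), (15, 30)])
READ a @v9: history=[(7, 27), (11, 38), (12, 14), (13, 8)] -> pick v7 -> 27
READ a @v6: history=[(7, 27), (11, 38), (12, 14), (13, 8)] -> no version <= 6 -> NONE
v16: WRITE a=37  (a history now [(7, 27), (11, 38), (12, 14), (13, 8), (16, 37)])

Answer: 27
5
4
NONE
NONE
NONE
38
NONE
27
NONE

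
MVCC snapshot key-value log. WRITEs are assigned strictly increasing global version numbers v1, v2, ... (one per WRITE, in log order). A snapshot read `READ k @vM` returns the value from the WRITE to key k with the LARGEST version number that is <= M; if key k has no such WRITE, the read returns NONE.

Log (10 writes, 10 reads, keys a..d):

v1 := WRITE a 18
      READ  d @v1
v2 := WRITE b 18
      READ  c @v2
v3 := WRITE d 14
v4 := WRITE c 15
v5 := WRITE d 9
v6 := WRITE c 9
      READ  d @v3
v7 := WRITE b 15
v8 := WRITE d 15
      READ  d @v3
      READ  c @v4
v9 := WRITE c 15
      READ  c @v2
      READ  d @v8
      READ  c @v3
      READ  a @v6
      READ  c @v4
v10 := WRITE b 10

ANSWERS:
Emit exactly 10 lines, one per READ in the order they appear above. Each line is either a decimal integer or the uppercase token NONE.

v1: WRITE a=18  (a history now [(1, 18)])
READ d @v1: history=[] -> no version <= 1 -> NONE
v2: WRITE b=18  (b history now [(2, 18)])
READ c @v2: history=[] -> no version <= 2 -> NONE
v3: WRITE d=14  (d history now [(3, 14)])
v4: WRITE c=15  (c history now [(4, 15)])
v5: WRITE d=9  (d history now [(3, 14), (5, 9)])
v6: WRITE c=9  (c history now [(4, 15), (6, 9)])
READ d @v3: history=[(3, 14), (5, 9)] -> pick v3 -> 14
v7: WRITE b=15  (b history now [(2, 18), (7, 15)])
v8: WRITE d=15  (d history now [(3, 14), (5, 9), (8, 15)])
READ d @v3: history=[(3, 14), (5, 9), (8, 15)] -> pick v3 -> 14
READ c @v4: history=[(4, 15), (6, 9)] -> pick v4 -> 15
v9: WRITE c=15  (c history now [(4, 15), (6, 9), (9, 15)])
READ c @v2: history=[(4, 15), (6, 9), (9, 15)] -> no version <= 2 -> NONE
READ d @v8: history=[(3, 14), (5, 9), (8, 15)] -> pick v8 -> 15
READ c @v3: history=[(4, 15), (6, 9), (9, 15)] -> no version <= 3 -> NONE
READ a @v6: history=[(1, 18)] -> pick v1 -> 18
READ c @v4: history=[(4, 15), (6, 9), (9, 15)] -> pick v4 -> 15
v10: WRITE b=10  (b history now [(2, 18), (7, 15), (10, 10)])

Answer: NONE
NONE
14
14
15
NONE
15
NONE
18
15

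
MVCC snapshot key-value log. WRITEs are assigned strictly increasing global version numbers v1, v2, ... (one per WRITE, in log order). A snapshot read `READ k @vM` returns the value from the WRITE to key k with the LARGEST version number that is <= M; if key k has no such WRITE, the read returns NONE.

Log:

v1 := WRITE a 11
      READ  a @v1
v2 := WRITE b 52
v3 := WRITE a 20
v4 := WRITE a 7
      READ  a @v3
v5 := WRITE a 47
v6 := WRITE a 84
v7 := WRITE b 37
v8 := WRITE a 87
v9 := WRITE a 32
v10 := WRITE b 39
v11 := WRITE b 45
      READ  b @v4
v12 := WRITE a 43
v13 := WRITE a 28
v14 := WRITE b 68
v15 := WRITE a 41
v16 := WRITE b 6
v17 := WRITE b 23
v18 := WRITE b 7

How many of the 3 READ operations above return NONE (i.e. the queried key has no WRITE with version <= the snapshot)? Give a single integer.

Answer: 0

Derivation:
v1: WRITE a=11  (a history now [(1, 11)])
READ a @v1: history=[(1, 11)] -> pick v1 -> 11
v2: WRITE b=52  (b history now [(2, 52)])
v3: WRITE a=20  (a history now [(1, 11), (3, 20)])
v4: WRITE a=7  (a history now [(1, 11), (3, 20), (4, 7)])
READ a @v3: history=[(1, 11), (3, 20), (4, 7)] -> pick v3 -> 20
v5: WRITE a=47  (a history now [(1, 11), (3, 20), (4, 7), (5, 47)])
v6: WRITE a=84  (a history now [(1, 11), (3, 20), (4, 7), (5, 47), (6, 84)])
v7: WRITE b=37  (b history now [(2, 52), (7, 37)])
v8: WRITE a=87  (a history now [(1, 11), (3, 20), (4, 7), (5, 47), (6, 84), (8, 87)])
v9: WRITE a=32  (a history now [(1, 11), (3, 20), (4, 7), (5, 47), (6, 84), (8, 87), (9, 32)])
v10: WRITE b=39  (b history now [(2, 52), (7, 37), (10, 39)])
v11: WRITE b=45  (b history now [(2, 52), (7, 37), (10, 39), (11, 45)])
READ b @v4: history=[(2, 52), (7, 37), (10, 39), (11, 45)] -> pick v2 -> 52
v12: WRITE a=43  (a history now [(1, 11), (3, 20), (4, 7), (5, 47), (6, 84), (8, 87), (9, 32), (12, 43)])
v13: WRITE a=28  (a history now [(1, 11), (3, 20), (4, 7), (5, 47), (6, 84), (8, 87), (9, 32), (12, 43), (13, 28)])
v14: WRITE b=68  (b history now [(2, 52), (7, 37), (10, 39), (11, 45), (14, 68)])
v15: WRITE a=41  (a history now [(1, 11), (3, 20), (4, 7), (5, 47), (6, 84), (8, 87), (9, 32), (12, 43), (13, 28), (15, 41)])
v16: WRITE b=6  (b history now [(2, 52), (7, 37), (10, 39), (11, 45), (14, 68), (16, 6)])
v17: WRITE b=23  (b history now [(2, 52), (7, 37), (10, 39), (11, 45), (14, 68), (16, 6), (17, 23)])
v18: WRITE b=7  (b history now [(2, 52), (7, 37), (10, 39), (11, 45), (14, 68), (16, 6), (17, 23), (18, 7)])
Read results in order: ['11', '20', '52']
NONE count = 0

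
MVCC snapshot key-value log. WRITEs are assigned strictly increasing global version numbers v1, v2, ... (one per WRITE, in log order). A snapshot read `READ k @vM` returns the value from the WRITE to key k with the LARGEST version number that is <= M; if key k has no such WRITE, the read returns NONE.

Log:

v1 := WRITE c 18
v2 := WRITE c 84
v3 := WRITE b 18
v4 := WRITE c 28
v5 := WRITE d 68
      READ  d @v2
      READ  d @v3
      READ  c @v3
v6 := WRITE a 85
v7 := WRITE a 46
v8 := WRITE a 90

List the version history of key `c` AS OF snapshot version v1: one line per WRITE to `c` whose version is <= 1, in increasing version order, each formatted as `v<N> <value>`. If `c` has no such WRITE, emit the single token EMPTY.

Scan writes for key=c with version <= 1:
  v1 WRITE c 18 -> keep
  v2 WRITE c 84 -> drop (> snap)
  v3 WRITE b 18 -> skip
  v4 WRITE c 28 -> drop (> snap)
  v5 WRITE d 68 -> skip
  v6 WRITE a 85 -> skip
  v7 WRITE a 46 -> skip
  v8 WRITE a 90 -> skip
Collected: [(1, 18)]

Answer: v1 18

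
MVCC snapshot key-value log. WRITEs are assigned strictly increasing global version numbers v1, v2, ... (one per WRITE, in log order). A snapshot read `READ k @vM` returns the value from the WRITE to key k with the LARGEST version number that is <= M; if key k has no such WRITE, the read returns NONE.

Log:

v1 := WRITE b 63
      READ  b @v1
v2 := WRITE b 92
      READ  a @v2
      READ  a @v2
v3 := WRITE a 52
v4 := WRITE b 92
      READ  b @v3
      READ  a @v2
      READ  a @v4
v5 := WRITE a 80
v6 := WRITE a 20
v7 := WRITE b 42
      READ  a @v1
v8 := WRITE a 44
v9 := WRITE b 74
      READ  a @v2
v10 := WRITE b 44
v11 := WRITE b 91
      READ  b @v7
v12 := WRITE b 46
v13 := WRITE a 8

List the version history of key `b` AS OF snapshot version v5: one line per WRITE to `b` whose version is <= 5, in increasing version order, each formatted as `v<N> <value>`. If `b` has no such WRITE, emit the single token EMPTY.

Scan writes for key=b with version <= 5:
  v1 WRITE b 63 -> keep
  v2 WRITE b 92 -> keep
  v3 WRITE a 52 -> skip
  v4 WRITE b 92 -> keep
  v5 WRITE a 80 -> skip
  v6 WRITE a 20 -> skip
  v7 WRITE b 42 -> drop (> snap)
  v8 WRITE a 44 -> skip
  v9 WRITE b 74 -> drop (> snap)
  v10 WRITE b 44 -> drop (> snap)
  v11 WRITE b 91 -> drop (> snap)
  v12 WRITE b 46 -> drop (> snap)
  v13 WRITE a 8 -> skip
Collected: [(1, 63), (2, 92), (4, 92)]

Answer: v1 63
v2 92
v4 92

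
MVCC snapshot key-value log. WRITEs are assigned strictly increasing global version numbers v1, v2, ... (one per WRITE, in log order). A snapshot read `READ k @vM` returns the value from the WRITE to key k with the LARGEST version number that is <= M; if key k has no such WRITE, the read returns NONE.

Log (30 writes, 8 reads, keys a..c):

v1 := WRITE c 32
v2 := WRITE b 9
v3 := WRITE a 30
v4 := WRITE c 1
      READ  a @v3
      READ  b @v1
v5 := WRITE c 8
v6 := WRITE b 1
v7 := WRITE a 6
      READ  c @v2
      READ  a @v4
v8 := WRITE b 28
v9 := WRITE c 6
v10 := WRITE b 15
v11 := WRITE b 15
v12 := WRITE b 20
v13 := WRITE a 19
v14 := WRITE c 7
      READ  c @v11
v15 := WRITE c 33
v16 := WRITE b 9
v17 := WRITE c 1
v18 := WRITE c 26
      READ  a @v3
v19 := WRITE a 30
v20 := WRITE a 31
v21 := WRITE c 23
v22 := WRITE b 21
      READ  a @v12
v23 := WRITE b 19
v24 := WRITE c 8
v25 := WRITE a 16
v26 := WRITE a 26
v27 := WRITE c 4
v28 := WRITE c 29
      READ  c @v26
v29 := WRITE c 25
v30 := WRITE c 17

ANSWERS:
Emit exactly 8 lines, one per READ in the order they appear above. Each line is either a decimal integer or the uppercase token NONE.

v1: WRITE c=32  (c history now [(1, 32)])
v2: WRITE b=9  (b history now [(2, 9)])
v3: WRITE a=30  (a history now [(3, 30)])
v4: WRITE c=1  (c history now [(1, 32), (4, 1)])
READ a @v3: history=[(3, 30)] -> pick v3 -> 30
READ b @v1: history=[(2, 9)] -> no version <= 1 -> NONE
v5: WRITE c=8  (c history now [(1, 32), (4, 1), (5, 8)])
v6: WRITE b=1  (b history now [(2, 9), (6, 1)])
v7: WRITE a=6  (a history now [(3, 30), (7, 6)])
READ c @v2: history=[(1, 32), (4, 1), (5, 8)] -> pick v1 -> 32
READ a @v4: history=[(3, 30), (7, 6)] -> pick v3 -> 30
v8: WRITE b=28  (b history now [(2, 9), (6, 1), (8, 28)])
v9: WRITE c=6  (c history now [(1, 32), (4, 1), (5, 8), (9, 6)])
v10: WRITE b=15  (b history now [(2, 9), (6, 1), (8, 28), (10, 15)])
v11: WRITE b=15  (b history now [(2, 9), (6, 1), (8, 28), (10, 15), (11, 15)])
v12: WRITE b=20  (b history now [(2, 9), (6, 1), (8, 28), (10, 15), (11, 15), (12, 20)])
v13: WRITE a=19  (a history now [(3, 30), (7, 6), (13, 19)])
v14: WRITE c=7  (c history now [(1, 32), (4, 1), (5, 8), (9, 6), (14, 7)])
READ c @v11: history=[(1, 32), (4, 1), (5, 8), (9, 6), (14, 7)] -> pick v9 -> 6
v15: WRITE c=33  (c history now [(1, 32), (4, 1), (5, 8), (9, 6), (14, 7), (15, 33)])
v16: WRITE b=9  (b history now [(2, 9), (6, 1), (8, 28), (10, 15), (11, 15), (12, 20), (16, 9)])
v17: WRITE c=1  (c history now [(1, 32), (4, 1), (5, 8), (9, 6), (14, 7), (15, 33), (17, 1)])
v18: WRITE c=26  (c history now [(1, 32), (4, 1), (5, 8), (9, 6), (14, 7), (15, 33), (17, 1), (18, 26)])
READ a @v3: history=[(3, 30), (7, 6), (13, 19)] -> pick v3 -> 30
v19: WRITE a=30  (a history now [(3, 30), (7, 6), (13, 19), (19, 30)])
v20: WRITE a=31  (a history now [(3, 30), (7, 6), (13, 19), (19, 30), (20, 31)])
v21: WRITE c=23  (c history now [(1, 32), (4, 1), (5, 8), (9, 6), (14, 7), (15, 33), (17, 1), (18, 26), (21, 23)])
v22: WRITE b=21  (b history now [(2, 9), (6, 1), (8, 28), (10, 15), (11, 15), (12, 20), (16, 9), (22, 21)])
READ a @v12: history=[(3, 30), (7, 6), (13, 19), (19, 30), (20, 31)] -> pick v7 -> 6
v23: WRITE b=19  (b history now [(2, 9), (6, 1), (8, 28), (10, 15), (11, 15), (12, 20), (16, 9), (22, 21), (23, 19)])
v24: WRITE c=8  (c history now [(1, 32), (4, 1), (5, 8), (9, 6), (14, 7), (15, 33), (17, 1), (18, 26), (21, 23), (24, 8)])
v25: WRITE a=16  (a history now [(3, 30), (7, 6), (13, 19), (19, 30), (20, 31), (25, 16)])
v26: WRITE a=26  (a history now [(3, 30), (7, 6), (13, 19), (19, 30), (20, 31), (25, 16), (26, 26)])
v27: WRITE c=4  (c history now [(1, 32), (4, 1), (5, 8), (9, 6), (14, 7), (15, 33), (17, 1), (18, 26), (21, 23), (24, 8), (27, 4)])
v28: WRITE c=29  (c history now [(1, 32), (4, 1), (5, 8), (9, 6), (14, 7), (15, 33), (17, 1), (18, 26), (21, 23), (24, 8), (27, 4), (28, 29)])
READ c @v26: history=[(1, 32), (4, 1), (5, 8), (9, 6), (14, 7), (15, 33), (17, 1), (18, 26), (21, 23), (24, 8), (27, 4), (28, 29)] -> pick v24 -> 8
v29: WRITE c=25  (c history now [(1, 32), (4, 1), (5, 8), (9, 6), (14, 7), (15, 33), (17, 1), (18, 26), (21, 23), (24, 8), (27, 4), (28, 29), (29, 25)])
v30: WRITE c=17  (c history now [(1, 32), (4, 1), (5, 8), (9, 6), (14, 7), (15, 33), (17, 1), (18, 26), (21, 23), (24, 8), (27, 4), (28, 29), (29, 25), (30, 17)])

Answer: 30
NONE
32
30
6
30
6
8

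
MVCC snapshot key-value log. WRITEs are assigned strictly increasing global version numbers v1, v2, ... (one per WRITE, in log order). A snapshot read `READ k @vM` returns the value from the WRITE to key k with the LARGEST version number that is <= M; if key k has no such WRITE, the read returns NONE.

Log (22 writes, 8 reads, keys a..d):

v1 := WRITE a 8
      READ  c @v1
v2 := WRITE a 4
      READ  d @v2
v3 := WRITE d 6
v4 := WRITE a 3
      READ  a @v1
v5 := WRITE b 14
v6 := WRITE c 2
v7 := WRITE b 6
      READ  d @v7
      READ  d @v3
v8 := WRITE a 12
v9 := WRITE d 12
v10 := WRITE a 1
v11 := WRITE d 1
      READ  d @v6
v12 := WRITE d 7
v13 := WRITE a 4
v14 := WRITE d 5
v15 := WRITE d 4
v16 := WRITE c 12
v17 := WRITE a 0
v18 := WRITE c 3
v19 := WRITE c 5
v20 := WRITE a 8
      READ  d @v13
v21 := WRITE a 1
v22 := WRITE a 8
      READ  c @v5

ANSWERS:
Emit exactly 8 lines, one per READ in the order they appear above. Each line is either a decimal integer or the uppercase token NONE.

v1: WRITE a=8  (a history now [(1, 8)])
READ c @v1: history=[] -> no version <= 1 -> NONE
v2: WRITE a=4  (a history now [(1, 8), (2, 4)])
READ d @v2: history=[] -> no version <= 2 -> NONE
v3: WRITE d=6  (d history now [(3, 6)])
v4: WRITE a=3  (a history now [(1, 8), (2, 4), (4, 3)])
READ a @v1: history=[(1, 8), (2, 4), (4, 3)] -> pick v1 -> 8
v5: WRITE b=14  (b history now [(5, 14)])
v6: WRITE c=2  (c history now [(6, 2)])
v7: WRITE b=6  (b history now [(5, 14), (7, 6)])
READ d @v7: history=[(3, 6)] -> pick v3 -> 6
READ d @v3: history=[(3, 6)] -> pick v3 -> 6
v8: WRITE a=12  (a history now [(1, 8), (2, 4), (4, 3), (8, 12)])
v9: WRITE d=12  (d history now [(3, 6), (9, 12)])
v10: WRITE a=1  (a history now [(1, 8), (2, 4), (4, 3), (8, 12), (10, 1)])
v11: WRITE d=1  (d history now [(3, 6), (9, 12), (11, 1)])
READ d @v6: history=[(3, 6), (9, 12), (11, 1)] -> pick v3 -> 6
v12: WRITE d=7  (d history now [(3, 6), (9, 12), (11, 1), (12, 7)])
v13: WRITE a=4  (a history now [(1, 8), (2, 4), (4, 3), (8, 12), (10, 1), (13, 4)])
v14: WRITE d=5  (d history now [(3, 6), (9, 12), (11, 1), (12, 7), (14, 5)])
v15: WRITE d=4  (d history now [(3, 6), (9, 12), (11, 1), (12, 7), (14, 5), (15, 4)])
v16: WRITE c=12  (c history now [(6, 2), (16, 12)])
v17: WRITE a=0  (a history now [(1, 8), (2, 4), (4, 3), (8, 12), (10, 1), (13, 4), (17, 0)])
v18: WRITE c=3  (c history now [(6, 2), (16, 12), (18, 3)])
v19: WRITE c=5  (c history now [(6, 2), (16, 12), (18, 3), (19, 5)])
v20: WRITE a=8  (a history now [(1, 8), (2, 4), (4, 3), (8, 12), (10, 1), (13, 4), (17, 0), (20, 8)])
READ d @v13: history=[(3, 6), (9, 12), (11, 1), (12, 7), (14, 5), (15, 4)] -> pick v12 -> 7
v21: WRITE a=1  (a history now [(1, 8), (2, 4), (4, 3), (8, 12), (10, 1), (13, 4), (17, 0), (20, 8), (21, 1)])
v22: WRITE a=8  (a history now [(1, 8), (2, 4), (4, 3), (8, 12), (10, 1), (13, 4), (17, 0), (20, 8), (21, 1), (22, 8)])
READ c @v5: history=[(6, 2), (16, 12), (18, 3), (19, 5)] -> no version <= 5 -> NONE

Answer: NONE
NONE
8
6
6
6
7
NONE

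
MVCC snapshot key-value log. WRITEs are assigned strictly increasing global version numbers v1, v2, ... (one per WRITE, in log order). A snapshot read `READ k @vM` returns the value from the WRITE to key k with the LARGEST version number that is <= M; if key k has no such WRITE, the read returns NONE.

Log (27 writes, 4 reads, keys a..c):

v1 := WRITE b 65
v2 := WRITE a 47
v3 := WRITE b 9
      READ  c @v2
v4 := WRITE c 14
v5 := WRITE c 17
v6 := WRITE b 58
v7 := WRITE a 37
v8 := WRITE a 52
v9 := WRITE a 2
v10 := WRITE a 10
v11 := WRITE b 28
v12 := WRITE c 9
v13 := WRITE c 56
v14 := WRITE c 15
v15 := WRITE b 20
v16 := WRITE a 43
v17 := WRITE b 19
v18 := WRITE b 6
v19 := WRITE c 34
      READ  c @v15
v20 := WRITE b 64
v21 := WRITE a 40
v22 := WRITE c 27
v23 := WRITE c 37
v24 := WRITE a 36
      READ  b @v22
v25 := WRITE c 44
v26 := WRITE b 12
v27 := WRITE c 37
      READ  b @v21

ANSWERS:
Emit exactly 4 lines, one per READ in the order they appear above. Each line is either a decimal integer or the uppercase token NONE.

v1: WRITE b=65  (b history now [(1, 65)])
v2: WRITE a=47  (a history now [(2, 47)])
v3: WRITE b=9  (b history now [(1, 65), (3, 9)])
READ c @v2: history=[] -> no version <= 2 -> NONE
v4: WRITE c=14  (c history now [(4, 14)])
v5: WRITE c=17  (c history now [(4, 14), (5, 17)])
v6: WRITE b=58  (b history now [(1, 65), (3, 9), (6, 58)])
v7: WRITE a=37  (a history now [(2, 47), (7, 37)])
v8: WRITE a=52  (a history now [(2, 47), (7, 37), (8, 52)])
v9: WRITE a=2  (a history now [(2, 47), (7, 37), (8, 52), (9, 2)])
v10: WRITE a=10  (a history now [(2, 47), (7, 37), (8, 52), (9, 2), (10, 10)])
v11: WRITE b=28  (b history now [(1, 65), (3, 9), (6, 58), (11, 28)])
v12: WRITE c=9  (c history now [(4, 14), (5, 17), (12, 9)])
v13: WRITE c=56  (c history now [(4, 14), (5, 17), (12, 9), (13, 56)])
v14: WRITE c=15  (c history now [(4, 14), (5, 17), (12, 9), (13, 56), (14, 15)])
v15: WRITE b=20  (b history now [(1, 65), (3, 9), (6, 58), (11, 28), (15, 20)])
v16: WRITE a=43  (a history now [(2, 47), (7, 37), (8, 52), (9, 2), (10, 10), (16, 43)])
v17: WRITE b=19  (b history now [(1, 65), (3, 9), (6, 58), (11, 28), (15, 20), (17, 19)])
v18: WRITE b=6  (b history now [(1, 65), (3, 9), (6, 58), (11, 28), (15, 20), (17, 19), (18, 6)])
v19: WRITE c=34  (c history now [(4, 14), (5, 17), (12, 9), (13, 56), (14, 15), (19, 34)])
READ c @v15: history=[(4, 14), (5, 17), (12, 9), (13, 56), (14, 15), (19, 34)] -> pick v14 -> 15
v20: WRITE b=64  (b history now [(1, 65), (3, 9), (6, 58), (11, 28), (15, 20), (17, 19), (18, 6), (20, 64)])
v21: WRITE a=40  (a history now [(2, 47), (7, 37), (8, 52), (9, 2), (10, 10), (16, 43), (21, 40)])
v22: WRITE c=27  (c history now [(4, 14), (5, 17), (12, 9), (13, 56), (14, 15), (19, 34), (22, 27)])
v23: WRITE c=37  (c history now [(4, 14), (5, 17), (12, 9), (13, 56), (14, 15), (19, 34), (22, 27), (23, 37)])
v24: WRITE a=36  (a history now [(2, 47), (7, 37), (8, 52), (9, 2), (10, 10), (16, 43), (21, 40), (24, 36)])
READ b @v22: history=[(1, 65), (3, 9), (6, 58), (11, 28), (15, 20), (17, 19), (18, 6), (20, 64)] -> pick v20 -> 64
v25: WRITE c=44  (c history now [(4, 14), (5, 17), (12, 9), (13, 56), (14, 15), (19, 34), (22, 27), (23, 37), (25, 44)])
v26: WRITE b=12  (b history now [(1, 65), (3, 9), (6, 58), (11, 28), (15, 20), (17, 19), (18, 6), (20, 64), (26, 12)])
v27: WRITE c=37  (c history now [(4, 14), (5, 17), (12, 9), (13, 56), (14, 15), (19, 34), (22, 27), (23, 37), (25, 44), (27, 37)])
READ b @v21: history=[(1, 65), (3, 9), (6, 58), (11, 28), (15, 20), (17, 19), (18, 6), (20, 64), (26, 12)] -> pick v20 -> 64

Answer: NONE
15
64
64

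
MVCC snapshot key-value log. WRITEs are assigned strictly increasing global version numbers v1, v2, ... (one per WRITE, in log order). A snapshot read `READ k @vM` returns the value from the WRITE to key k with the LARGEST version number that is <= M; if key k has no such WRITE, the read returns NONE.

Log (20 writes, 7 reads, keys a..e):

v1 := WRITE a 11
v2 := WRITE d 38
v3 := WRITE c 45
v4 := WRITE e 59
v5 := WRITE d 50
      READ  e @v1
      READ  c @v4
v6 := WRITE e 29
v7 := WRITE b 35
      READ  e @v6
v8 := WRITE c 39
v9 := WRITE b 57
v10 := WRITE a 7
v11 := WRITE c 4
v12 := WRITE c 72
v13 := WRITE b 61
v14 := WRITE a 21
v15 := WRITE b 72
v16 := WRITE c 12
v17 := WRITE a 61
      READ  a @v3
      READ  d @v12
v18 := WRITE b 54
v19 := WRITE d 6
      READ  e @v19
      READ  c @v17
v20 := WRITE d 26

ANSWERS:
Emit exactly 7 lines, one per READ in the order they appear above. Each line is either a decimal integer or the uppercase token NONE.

Answer: NONE
45
29
11
50
29
12

Derivation:
v1: WRITE a=11  (a history now [(1, 11)])
v2: WRITE d=38  (d history now [(2, 38)])
v3: WRITE c=45  (c history now [(3, 45)])
v4: WRITE e=59  (e history now [(4, 59)])
v5: WRITE d=50  (d history now [(2, 38), (5, 50)])
READ e @v1: history=[(4, 59)] -> no version <= 1 -> NONE
READ c @v4: history=[(3, 45)] -> pick v3 -> 45
v6: WRITE e=29  (e history now [(4, 59), (6, 29)])
v7: WRITE b=35  (b history now [(7, 35)])
READ e @v6: history=[(4, 59), (6, 29)] -> pick v6 -> 29
v8: WRITE c=39  (c history now [(3, 45), (8, 39)])
v9: WRITE b=57  (b history now [(7, 35), (9, 57)])
v10: WRITE a=7  (a history now [(1, 11), (10, 7)])
v11: WRITE c=4  (c history now [(3, 45), (8, 39), (11, 4)])
v12: WRITE c=72  (c history now [(3, 45), (8, 39), (11, 4), (12, 72)])
v13: WRITE b=61  (b history now [(7, 35), (9, 57), (13, 61)])
v14: WRITE a=21  (a history now [(1, 11), (10, 7), (14, 21)])
v15: WRITE b=72  (b history now [(7, 35), (9, 57), (13, 61), (15, 72)])
v16: WRITE c=12  (c history now [(3, 45), (8, 39), (11, 4), (12, 72), (16, 12)])
v17: WRITE a=61  (a history now [(1, 11), (10, 7), (14, 21), (17, 61)])
READ a @v3: history=[(1, 11), (10, 7), (14, 21), (17, 61)] -> pick v1 -> 11
READ d @v12: history=[(2, 38), (5, 50)] -> pick v5 -> 50
v18: WRITE b=54  (b history now [(7, 35), (9, 57), (13, 61), (15, 72), (18, 54)])
v19: WRITE d=6  (d history now [(2, 38), (5, 50), (19, 6)])
READ e @v19: history=[(4, 59), (6, 29)] -> pick v6 -> 29
READ c @v17: history=[(3, 45), (8, 39), (11, 4), (12, 72), (16, 12)] -> pick v16 -> 12
v20: WRITE d=26  (d history now [(2, 38), (5, 50), (19, 6), (20, 26)])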